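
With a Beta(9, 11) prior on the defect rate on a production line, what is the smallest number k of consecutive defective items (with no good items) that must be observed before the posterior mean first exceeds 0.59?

After k defective items and 0 good items the posterior is Beta(9+k, 11), with mean (9+k)/(9+11+k).
Set (9+k)/(20+k) > 0.59 and solve: k > (0.59·20 − 9)/(1 − 0.59) = 6.829.
The smallest integer exceeding 6.829 is 7.

k = 7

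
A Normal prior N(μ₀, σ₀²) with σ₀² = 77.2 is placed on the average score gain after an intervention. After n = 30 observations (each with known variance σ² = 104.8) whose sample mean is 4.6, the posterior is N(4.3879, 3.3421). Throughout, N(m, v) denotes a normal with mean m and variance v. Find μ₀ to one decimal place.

The posterior mean is a precision-weighted average: μ_n = (τ₀μ₀ + τ_data·x̄)/(τ₀+τ_data), with τ₀=1/σ₀² and τ_data=n/σ².
Here τ₀ = 1/77.2 = 0.012953 and τ_data = 30/104.8 = 0.286260, so τ_n = 0.299213.
Rearranging for μ₀: μ₀ = (μ_n·τ_n − τ_data·x̄)/τ₀ = (4.3879·0.299213 − 0.286260·4.6) / 0.012953 = -0.003879/0.012953 ≈ -0.3.

μ₀ = -0.3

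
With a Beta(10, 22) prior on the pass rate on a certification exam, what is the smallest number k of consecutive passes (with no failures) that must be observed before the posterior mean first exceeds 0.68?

After k passes and 0 failures the posterior is Beta(10+k, 22), with mean (10+k)/(10+22+k).
Set (10+k)/(32+k) > 0.68 and solve: k > (0.68·32 − 10)/(1 − 0.68) = 36.750.
The smallest integer exceeding 36.750 is 37, and checking k=37: (47)/(69) = 0.6812 > 0.68.

k = 37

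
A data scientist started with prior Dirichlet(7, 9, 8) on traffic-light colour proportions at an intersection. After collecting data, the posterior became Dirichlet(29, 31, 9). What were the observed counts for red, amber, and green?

counts (22, 22, 1)

For a Dirichlet(α) prior with multinomial counts c, the posterior is Dirichlet(α + c) componentwise.
Counts are posterior − prior componentwise: 29−7=22, 31−9=22, 9−8=1.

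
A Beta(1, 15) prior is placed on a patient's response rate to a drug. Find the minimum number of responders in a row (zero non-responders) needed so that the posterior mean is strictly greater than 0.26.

k = 5

After k responders and 0 non-responders the posterior is Beta(1+k, 15), with mean (1+k)/(1+15+k).
Set (1+k)/(16+k) > 0.26 and solve: k > (0.26·16 − 1)/(1 − 0.26) = 4.270.
The smallest integer exceeding 4.270 is 5, and checking k=5: (6)/(21) = 0.2857 > 0.26.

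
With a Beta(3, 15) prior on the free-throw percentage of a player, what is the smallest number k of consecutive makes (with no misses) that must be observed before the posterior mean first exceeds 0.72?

k = 36

After k makes and 0 misses the posterior is Beta(3+k, 15), with mean (3+k)/(3+15+k).
Set (3+k)/(18+k) > 0.72 and solve: k > (0.72·18 − 3)/(1 − 0.72) = 35.571.
The smallest integer exceeding 35.571 is 36.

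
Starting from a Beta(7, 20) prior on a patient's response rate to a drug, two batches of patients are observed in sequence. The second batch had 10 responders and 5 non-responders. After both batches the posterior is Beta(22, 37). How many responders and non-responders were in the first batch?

Sequential conjugate updates are equivalent to a single update on the pooled data, so total successes = posterior α − prior α and total failures = posterior β − prior β.
Total across both batches: 22−7=15 responders, 37−20=17 non-responders.
Subtract the second batch: 15−10=5 responders and 17−5=12 non-responders.

5 responders and 12 non-responders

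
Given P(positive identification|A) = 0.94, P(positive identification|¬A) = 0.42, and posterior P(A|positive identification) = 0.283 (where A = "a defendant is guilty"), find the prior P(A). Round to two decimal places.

In odds form, posterior odds = prior odds × likelihood ratio, so prior odds = posterior odds ÷ LR.
Posterior odds = 0.283/(1−0.283) = 0.3947. LR = 0.94/0.42 = 2.2381.
Prior odds = 0.3947/2.2381 = 0.1764, so P(A) = 0.1764/(1+0.1764) ≈ 0.15.

P(A) = 0.15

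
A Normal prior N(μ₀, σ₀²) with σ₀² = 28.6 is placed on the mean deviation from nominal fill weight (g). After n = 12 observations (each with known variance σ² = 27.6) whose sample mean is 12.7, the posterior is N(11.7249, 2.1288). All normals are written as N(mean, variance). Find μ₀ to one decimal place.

The posterior mean is a precision-weighted average: μ_n = (τ₀μ₀ + τ_data·x̄)/(τ₀+τ_data), with τ₀=1/σ₀² and τ_data=n/σ².
Here τ₀ = 1/28.6 = 0.034965 and τ_data = 12/27.6 = 0.434783, so τ_n = 0.469748.
Rearranging for μ₀: μ₀ = (μ_n·τ_n − τ_data·x̄)/τ₀ = (11.7249·0.469748 − 0.434783·12.7) / 0.034965 = -0.013996/0.034965 ≈ -0.4.

μ₀ = -0.4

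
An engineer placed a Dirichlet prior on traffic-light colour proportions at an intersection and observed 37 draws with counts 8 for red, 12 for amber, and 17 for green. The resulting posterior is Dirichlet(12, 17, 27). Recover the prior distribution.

Dirichlet(4, 5, 10)

For a Dirichlet(α) prior with multinomial counts c, the posterior is Dirichlet(α + c) componentwise.
Subtract each count from the matching posterior parameter: 12−8=4, 17−12=5, 27−17=10.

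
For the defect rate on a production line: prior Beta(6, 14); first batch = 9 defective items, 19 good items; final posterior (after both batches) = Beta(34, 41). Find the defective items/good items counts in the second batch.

19 defective items and 8 good items

Sequential conjugate updates are equivalent to a single update on the pooled data, so total successes = posterior α − prior α and total failures = posterior β − prior β.
Total across both batches: 34−6=28 defective items, 41−14=27 good items.
Subtract the first batch: 28−9=19 defective items and 27−19=8 good items.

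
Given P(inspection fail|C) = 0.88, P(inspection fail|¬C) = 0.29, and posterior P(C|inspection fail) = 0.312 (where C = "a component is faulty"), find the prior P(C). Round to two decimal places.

Bayes' rule in odds form gives O(C|E) = O(C)·[P(E|C)/P(E|¬C)], hence O(C) = O(C|E)/LR.
Posterior odds = 0.312/(1−0.312) = 0.4535. LR = 0.88/0.29 = 3.0345.
Prior odds = 0.4535/3.0345 = 0.1494, so P(C) = 0.1494/(1+0.1494) ≈ 0.13.

P(C) = 0.13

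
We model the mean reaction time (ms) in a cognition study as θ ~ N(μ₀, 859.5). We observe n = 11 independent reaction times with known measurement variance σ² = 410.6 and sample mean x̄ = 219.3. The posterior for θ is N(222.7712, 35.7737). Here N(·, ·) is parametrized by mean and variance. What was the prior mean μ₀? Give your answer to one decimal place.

The posterior mean is a precision-weighted average: μ_n = (τ₀μ₀ + τ_data·x̄)/(τ₀+τ_data), with τ₀=1/σ₀² and τ_data=n/σ².
Here τ₀ = 1/859.5 = 0.001163 and τ_data = 11/410.6 = 0.026790, so τ_n = 0.027953.
Rearranging for μ₀: μ₀ = (μ_n·τ_n − τ_data·x̄)/τ₀ = (222.7712·0.027953 − 0.026790·219.3) / 0.001163 = 0.352076/0.001163 ≈ 302.7.

μ₀ = 302.7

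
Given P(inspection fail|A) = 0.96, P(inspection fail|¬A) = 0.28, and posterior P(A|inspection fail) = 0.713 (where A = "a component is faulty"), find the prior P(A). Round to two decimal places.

P(A) = 0.42

Bayes' rule in odds form gives O(A|E) = O(A)·[P(E|A)/P(E|¬A)], hence O(A) = O(A|E)/LR.
Posterior odds = 0.713/(1−0.713) = 2.4843. LR = 0.96/0.28 = 3.4286.
Prior odds = 2.4843/3.4286 = 0.7246, so P(A) = 0.7246/(1+0.7246) ≈ 0.42.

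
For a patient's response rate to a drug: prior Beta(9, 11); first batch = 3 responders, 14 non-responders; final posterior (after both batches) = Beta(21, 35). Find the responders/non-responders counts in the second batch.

9 responders and 10 non-responders

Because Beta–binomial updating is additive in the counts, the combined data contributed (α_post−α_prior, β_post−β_prior) successes and failures.
Total across both batches: 21−9=12 responders, 35−11=24 non-responders.
Subtract the first batch: 12−3=9 responders and 24−14=10 non-responders.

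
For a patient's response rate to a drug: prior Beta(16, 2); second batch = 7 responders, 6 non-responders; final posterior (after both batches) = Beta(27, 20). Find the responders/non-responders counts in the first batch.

Sequential conjugate updates are equivalent to a single update on the pooled data, so total successes = posterior α − prior α and total failures = posterior β − prior β.
Total across both batches: 27−16=11 responders, 20−2=18 non-responders.
Subtract the second batch: 11−7=4 responders and 18−6=12 non-responders.

4 responders and 12 non-responders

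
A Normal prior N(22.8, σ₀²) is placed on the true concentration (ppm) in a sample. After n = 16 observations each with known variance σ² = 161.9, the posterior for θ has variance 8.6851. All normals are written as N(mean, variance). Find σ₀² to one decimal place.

σ₀² = 61.3

Posterior precision equals prior precision plus data precision: 1/σ_n² = 1/σ₀² + n/σ².
So 1/σ₀² = 1/8.6851 − 16/161.9 = 0.115140 − 0.098826 = 0.016314.
Hence σ₀² = 1/0.016314 ≈ 61.3.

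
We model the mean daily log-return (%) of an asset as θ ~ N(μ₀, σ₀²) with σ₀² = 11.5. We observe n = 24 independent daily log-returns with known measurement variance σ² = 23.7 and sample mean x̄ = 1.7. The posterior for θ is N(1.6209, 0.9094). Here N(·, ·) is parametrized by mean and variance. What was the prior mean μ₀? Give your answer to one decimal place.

With known observation variance, the Normal–Normal posterior has precision τ_n = τ₀ + n/σ² and mean μ_n = (τ₀μ₀ + (n/σ²)x̄)/τ_n.
Here τ₀ = 1/11.5 = 0.086957 and τ_data = 24/23.7 = 1.012658, so τ_n = 1.099615.
Rearranging for μ₀: μ₀ = (μ_n·τ_n − τ_data·x̄)/τ₀ = (1.6209·1.099615 − 1.012658·1.7) / 0.086957 = 0.060847/0.086957 ≈ 0.7.

μ₀ = 0.7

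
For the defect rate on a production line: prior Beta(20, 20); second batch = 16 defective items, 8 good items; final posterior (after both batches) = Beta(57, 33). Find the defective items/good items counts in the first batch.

21 defective items and 5 good items

Sequential conjugate updates are equivalent to a single update on the pooled data, so total successes = posterior α − prior α and total failures = posterior β − prior β.
Total across both batches: 57−20=37 defective items, 33−20=13 good items.
Subtract the second batch: 37−16=21 defective items and 13−8=5 good items.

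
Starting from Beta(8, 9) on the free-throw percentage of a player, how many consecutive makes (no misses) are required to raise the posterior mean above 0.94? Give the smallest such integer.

k = 134

After k makes and 0 misses the posterior is Beta(8+k, 9), with mean (8+k)/(8+9+k).
Set (8+k)/(17+k) > 0.94 and solve: k > (0.94·17 − 8)/(1 − 0.94) = 133.000.
The smallest integer exceeding 133.000 is 134.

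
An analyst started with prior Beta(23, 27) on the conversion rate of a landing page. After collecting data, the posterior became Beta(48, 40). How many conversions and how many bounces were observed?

Under Beta–binomial conjugacy the posterior parameters are (a+s, b+f).
So s = 48 − 23 = 25 and f = 40 − 27 = 13.

25 conversions and 13 bounces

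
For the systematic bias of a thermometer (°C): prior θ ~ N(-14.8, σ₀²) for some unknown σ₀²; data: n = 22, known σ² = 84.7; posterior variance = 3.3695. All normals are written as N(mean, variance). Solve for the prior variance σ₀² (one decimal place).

Posterior precision equals prior precision plus data precision: 1/σ_n² = 1/σ₀² + n/σ².
So 1/σ₀² = 1/3.3695 − 22/84.7 = 0.296780 − 0.259740 = 0.037040.
Hence σ₀² = 1/0.037040 ≈ 27.0.

σ₀² = 27.0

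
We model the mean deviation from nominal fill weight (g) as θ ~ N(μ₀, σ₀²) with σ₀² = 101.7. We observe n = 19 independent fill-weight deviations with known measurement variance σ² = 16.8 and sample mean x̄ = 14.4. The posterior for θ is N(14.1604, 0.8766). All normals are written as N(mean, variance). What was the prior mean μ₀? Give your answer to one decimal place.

μ₀ = -13.4

With known observation variance, the Normal–Normal posterior has precision τ_n = τ₀ + n/σ² and mean μ_n = (τ₀μ₀ + (n/σ²)x̄)/τ_n.
Here τ₀ = 1/101.7 = 0.009833 and τ_data = 19/16.8 = 1.130952, so τ_n = 1.140785.
Rearranging for μ₀: μ₀ = (μ_n·τ_n − τ_data·x̄)/τ₀ = (14.1604·1.140785 − 1.130952·14.4) / 0.009833 = -0.131737/0.009833 ≈ -13.4.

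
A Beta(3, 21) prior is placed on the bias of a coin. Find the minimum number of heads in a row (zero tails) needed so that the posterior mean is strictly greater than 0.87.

After k heads and 0 tails the posterior is Beta(3+k, 21), with mean (3+k)/(3+21+k).
Set (3+k)/(24+k) > 0.87 and solve: k > (0.87·24 − 3)/(1 − 0.87) = 137.538.
The smallest integer exceeding 137.538 is 138.

k = 138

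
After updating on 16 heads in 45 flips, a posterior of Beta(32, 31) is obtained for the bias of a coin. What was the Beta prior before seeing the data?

Beta(16, 2)

A Beta(α, β) prior with s successes and f failures in binomial data gives a Beta(α+s, β+f) posterior.
So α = 32 − 16 = 16 and β = 31 − 29 = 2.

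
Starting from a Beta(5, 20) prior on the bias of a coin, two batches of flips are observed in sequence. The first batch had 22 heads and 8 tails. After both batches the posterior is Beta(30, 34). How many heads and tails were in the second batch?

Sequential conjugate updates are equivalent to a single update on the pooled data, so total successes = posterior α − prior α and total failures = posterior β − prior β.
Total across both batches: 30−5=25 heads, 34−20=14 tails.
Subtract the first batch: 25−22=3 heads and 14−8=6 tails.

3 heads and 6 tails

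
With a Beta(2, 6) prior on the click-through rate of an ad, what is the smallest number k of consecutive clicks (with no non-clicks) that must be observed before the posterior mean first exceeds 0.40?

k = 3

After k clicks and 0 non-clicks the posterior is Beta(2+k, 6), with mean (2+k)/(2+6+k).
Set (2+k)/(8+k) > 0.40 and solve: k > (0.40·8 − 2)/(1 − 0.40) = 2.000.
The smallest integer exceeding 2.000 is 3.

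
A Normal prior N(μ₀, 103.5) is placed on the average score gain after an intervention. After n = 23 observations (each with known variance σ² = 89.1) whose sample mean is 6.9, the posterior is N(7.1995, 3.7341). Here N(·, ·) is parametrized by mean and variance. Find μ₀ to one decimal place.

With known observation variance, the Normal–Normal posterior has precision τ_n = τ₀ + n/σ² and mean μ_n = (τ₀μ₀ + (n/σ²)x̄)/τ_n.
Here τ₀ = 1/103.5 = 0.009662 and τ_data = 23/89.1 = 0.258137, so τ_n = 0.267799.
Rearranging for μ₀: μ₀ = (μ_n·τ_n − τ_data·x̄)/τ₀ = (7.1995·0.267799 − 0.258137·6.9) / 0.009662 = 0.146874/0.009662 ≈ 15.2.

μ₀ = 15.2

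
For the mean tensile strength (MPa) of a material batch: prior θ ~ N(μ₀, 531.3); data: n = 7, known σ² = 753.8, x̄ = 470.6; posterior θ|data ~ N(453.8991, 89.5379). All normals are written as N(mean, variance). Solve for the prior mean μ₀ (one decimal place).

The posterior mean is a precision-weighted average: μ_n = (τ₀μ₀ + τ_data·x̄)/(τ₀+τ_data), with τ₀=1/σ₀² and τ_data=n/σ².
Here τ₀ = 1/531.3 = 0.001882 and τ_data = 7/753.8 = 0.009286, so τ_n = 0.011168.
Rearranging for μ₀: μ₀ = (μ_n·τ_n − τ_data·x̄)/τ₀ = (453.8991·0.011168 − 0.009286·470.6) / 0.001882 = 0.699154/0.001882 ≈ 371.5.

μ₀ = 371.5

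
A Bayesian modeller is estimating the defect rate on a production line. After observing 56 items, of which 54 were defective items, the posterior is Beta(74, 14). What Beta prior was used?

Beta(20, 12)

A Beta(α, β) prior with s successes and f failures in binomial data gives a Beta(α+s, β+f) posterior.
Subtract the data counts: 74−54=20, 14−2=12.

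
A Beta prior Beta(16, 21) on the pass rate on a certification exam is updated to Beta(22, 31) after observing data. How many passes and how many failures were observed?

6 passes and 10 failures

Beta is conjugate to the binomial likelihood: posterior = Beta(a+s, b+f).
Match parameters: s=22−16=6, f=31−21=10.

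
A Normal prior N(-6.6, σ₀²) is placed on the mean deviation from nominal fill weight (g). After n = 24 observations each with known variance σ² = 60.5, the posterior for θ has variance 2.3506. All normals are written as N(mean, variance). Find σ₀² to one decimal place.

σ₀² = 34.8

Posterior precision equals prior precision plus data precision: 1/σ_n² = 1/σ₀² + n/σ².
So 1/σ₀² = 1/2.3506 − 24/60.5 = 0.425423 − 0.396694 = 0.028729.
Hence σ₀² = 1/0.028729 ≈ 34.8.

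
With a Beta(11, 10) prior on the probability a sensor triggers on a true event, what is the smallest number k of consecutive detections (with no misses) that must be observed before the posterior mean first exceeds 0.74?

k = 18

After k detections and 0 misses the posterior is Beta(11+k, 10), with mean (11+k)/(11+10+k).
Set (11+k)/(21+k) > 0.74 and solve: k > (0.74·21 − 11)/(1 − 0.74) = 17.462.
The smallest integer exceeding 17.462 is 18.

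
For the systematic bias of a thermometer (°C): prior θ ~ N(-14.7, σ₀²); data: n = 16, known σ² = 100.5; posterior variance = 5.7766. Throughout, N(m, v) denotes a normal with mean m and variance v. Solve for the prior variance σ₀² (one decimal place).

σ₀² = 71.9

For the Normal–Normal model with known σ², precisions add: τ_n = τ₀ + n/σ².
So 1/σ₀² = 1/5.7766 − 16/100.5 = 0.173112 − 0.159204 = 0.013908.
Hence σ₀² = 1/0.013908 ≈ 71.9.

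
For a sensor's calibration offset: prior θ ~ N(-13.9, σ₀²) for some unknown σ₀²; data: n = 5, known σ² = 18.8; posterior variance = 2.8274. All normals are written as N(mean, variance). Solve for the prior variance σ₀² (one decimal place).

For the Normal–Normal model with known σ², precisions add: τ_n = τ₀ + n/σ².
So 1/σ₀² = 1/2.8274 − 5/18.8 = 0.353682 − 0.265957 = 0.087725.
Hence σ₀² = 1/0.087725 ≈ 11.4.

σ₀² = 11.4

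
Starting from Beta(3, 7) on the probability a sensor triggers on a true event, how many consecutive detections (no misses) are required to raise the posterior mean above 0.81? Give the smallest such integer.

After k detections and 0 misses the posterior is Beta(3+k, 7), with mean (3+k)/(3+7+k).
Set (3+k)/(10+k) > 0.81 and solve: k > (0.81·10 − 3)/(1 − 0.81) = 26.842.
The smallest integer exceeding 26.842 is 27.

k = 27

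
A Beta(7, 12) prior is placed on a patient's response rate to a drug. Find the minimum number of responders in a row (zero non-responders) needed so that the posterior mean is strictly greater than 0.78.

After k responders and 0 non-responders the posterior is Beta(7+k, 12), with mean (7+k)/(7+12+k).
Set (7+k)/(19+k) > 0.78 and solve: k > (0.78·19 − 7)/(1 − 0.78) = 35.545.
The smallest integer exceeding 35.545 is 36.

k = 36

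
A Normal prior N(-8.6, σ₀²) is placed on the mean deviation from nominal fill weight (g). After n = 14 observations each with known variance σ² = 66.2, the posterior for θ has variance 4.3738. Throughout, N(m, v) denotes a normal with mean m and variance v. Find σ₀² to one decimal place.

σ₀² = 58.3

Posterior precision equals prior precision plus data precision: 1/σ_n² = 1/σ₀² + n/σ².
So 1/σ₀² = 1/4.3738 − 14/66.2 = 0.228634 − 0.211480 = 0.017154.
Hence σ₀² = 1/0.017154 ≈ 58.3.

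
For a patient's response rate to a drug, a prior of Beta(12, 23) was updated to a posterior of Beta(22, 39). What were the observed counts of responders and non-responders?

10 responders and 16 non-responders

Beta is conjugate to the binomial likelihood: posterior = Beta(α+s, β+f).
So s = 22 − 12 = 10 and f = 39 − 23 = 16.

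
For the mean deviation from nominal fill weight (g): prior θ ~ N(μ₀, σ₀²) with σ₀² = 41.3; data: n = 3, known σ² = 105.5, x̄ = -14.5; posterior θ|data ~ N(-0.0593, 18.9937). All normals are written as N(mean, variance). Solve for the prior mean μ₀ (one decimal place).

With known observation variance, the Normal–Normal posterior has precision τ_n = τ₀ + n/σ² and mean μ_n = (τ₀μ₀ + (n/σ²)x̄)/τ_n.
Here τ₀ = 1/41.3 = 0.024213 and τ_data = 3/105.5 = 0.028436, so τ_n = 0.052649.
Rearranging for μ₀: μ₀ = (μ_n·τ_n − τ_data·x̄)/τ₀ = (-0.0593·0.052649 − 0.028436·-14.5) / 0.024213 = 0.409200/0.024213 ≈ 16.9.

μ₀ = 16.9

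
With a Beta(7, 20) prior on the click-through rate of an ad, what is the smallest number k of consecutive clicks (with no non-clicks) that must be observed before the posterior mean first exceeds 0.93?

After k clicks and 0 non-clicks the posterior is Beta(7+k, 20), with mean (7+k)/(7+20+k).
Set (7+k)/(27+k) > 0.93 and solve: k > (0.93·27 − 7)/(1 − 0.93) = 258.714.
The smallest integer exceeding 258.714 is 259, and checking k=259: (266)/(286) = 0.9301 > 0.93.

k = 259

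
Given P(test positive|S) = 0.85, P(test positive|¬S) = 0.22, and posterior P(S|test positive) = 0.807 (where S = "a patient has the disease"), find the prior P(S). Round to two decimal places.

P(S) = 0.52

In odds form, posterior odds = prior odds × likelihood ratio, so prior odds = posterior odds ÷ LR.
Posterior odds = 0.807/(1−0.807) = 4.1813. LR = 0.85/0.22 = 3.8636.
Prior odds = 4.1813/3.8636 = 1.0822, so P(S) = 1.0822/(1+1.0822) ≈ 0.52.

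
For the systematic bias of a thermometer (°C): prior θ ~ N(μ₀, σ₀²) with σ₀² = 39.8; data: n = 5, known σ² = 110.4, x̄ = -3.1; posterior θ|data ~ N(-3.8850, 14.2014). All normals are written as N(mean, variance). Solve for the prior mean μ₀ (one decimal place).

μ₀ = -5.3

The posterior mean is a precision-weighted average: μ_n = (τ₀μ₀ + τ_data·x̄)/(τ₀+τ_data), with τ₀=1/σ₀² and τ_data=n/σ².
Here τ₀ = 1/39.8 = 0.025126 and τ_data = 5/110.4 = 0.045290, so τ_n = 0.070416.
Rearranging for μ₀: μ₀ = (μ_n·τ_n − τ_data·x̄)/τ₀ = (-3.8850·0.070416 − 0.045290·-3.1) / 0.025126 = -0.133167/0.025126 ≈ -5.3.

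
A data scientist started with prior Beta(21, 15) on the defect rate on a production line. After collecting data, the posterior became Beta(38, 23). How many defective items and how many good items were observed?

17 defective items and 8 good items

A Beta(a, b) prior with s successes and f failures in binomial data gives a Beta(a+s, b+f) posterior.
So s = 38 − 21 = 17 and f = 23 − 15 = 8.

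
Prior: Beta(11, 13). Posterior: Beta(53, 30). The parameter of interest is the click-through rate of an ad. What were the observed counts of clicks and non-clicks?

42 clicks and 17 non-clicks

A Beta(α, β) prior with s successes and f failures in binomial data gives a Beta(α+s, β+f) posterior.
Match parameters: s=53−11=42, f=30−13=17.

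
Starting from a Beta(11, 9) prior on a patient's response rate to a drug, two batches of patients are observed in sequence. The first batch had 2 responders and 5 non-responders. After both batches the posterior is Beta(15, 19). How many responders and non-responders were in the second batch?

2 responders and 5 non-responders

Sequential conjugate updates are equivalent to a single update on the pooled data, so total successes = posterior α − prior α and total failures = posterior β − prior β.
Total across both batches: 15−11=4 responders, 19−9=10 non-responders.
Subtract the first batch: 4−2=2 responders and 10−5=5 non-responders.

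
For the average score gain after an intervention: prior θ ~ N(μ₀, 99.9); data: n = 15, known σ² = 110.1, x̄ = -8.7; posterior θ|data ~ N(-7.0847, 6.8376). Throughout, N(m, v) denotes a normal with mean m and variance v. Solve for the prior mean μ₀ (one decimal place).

With known observation variance, the Normal–Normal posterior has precision τ_n = τ₀ + n/σ² and mean μ_n = (τ₀μ₀ + (n/σ²)x̄)/τ_n.
Here τ₀ = 1/99.9 = 0.010010 and τ_data = 15/110.1 = 0.136240, so τ_n = 0.146250.
Rearranging for μ₀: μ₀ = (μ_n·τ_n − τ_data·x̄)/τ₀ = (-7.0847·0.146250 − 0.136240·-8.7) / 0.010010 = 0.149151/0.010010 ≈ 14.9.

μ₀ = 14.9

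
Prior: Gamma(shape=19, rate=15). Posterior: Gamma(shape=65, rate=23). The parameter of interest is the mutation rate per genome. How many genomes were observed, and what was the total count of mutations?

A Gamma(α, β) prior (rate parametrization) on a Poisson rate with n observations summing to S gives posterior Gamma(α+S, β+n).
Matching: Σxᵢ = 65 − 19 = 46 and n = 23 − 15 = 8.

n = 8 genomes with total 46 mutations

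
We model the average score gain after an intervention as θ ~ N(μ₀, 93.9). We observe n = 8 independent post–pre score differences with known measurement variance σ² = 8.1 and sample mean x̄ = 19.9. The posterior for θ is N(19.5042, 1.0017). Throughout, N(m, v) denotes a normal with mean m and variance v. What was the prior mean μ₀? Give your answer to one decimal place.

μ₀ = -17.2

The posterior mean is a precision-weighted average: μ_n = (τ₀μ₀ + τ_data·x̄)/(τ₀+τ_data), with τ₀=1/σ₀² and τ_data=n/σ².
Here τ₀ = 1/93.9 = 0.010650 and τ_data = 8/8.1 = 0.987654, so τ_n = 0.998304.
Rearranging for μ₀: μ₀ = (μ_n·τ_n − τ_data·x̄)/τ₀ = (19.5042·0.998304 − 0.987654·19.9) / 0.010650 = -0.183194/0.010650 ≈ -17.2.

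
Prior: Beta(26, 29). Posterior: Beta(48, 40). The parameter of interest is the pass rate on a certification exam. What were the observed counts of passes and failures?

Beta is conjugate to the binomial likelihood: posterior = Beta(a+s, b+f).
So s = 48 − 26 = 22 and f = 40 − 29 = 11.

22 passes and 11 failures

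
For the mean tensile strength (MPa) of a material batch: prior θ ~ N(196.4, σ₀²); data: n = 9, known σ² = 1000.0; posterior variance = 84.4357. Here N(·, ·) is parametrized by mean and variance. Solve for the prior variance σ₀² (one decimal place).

σ₀² = 351.7

Posterior precision equals prior precision plus data precision: 1/σ_n² = 1/σ₀² + n/σ².
So 1/σ₀² = 1/84.4357 − 9/1000.0 = 0.011843 − 0.009000 = 0.002843.
Hence σ₀² = 1/0.002843 ≈ 351.7.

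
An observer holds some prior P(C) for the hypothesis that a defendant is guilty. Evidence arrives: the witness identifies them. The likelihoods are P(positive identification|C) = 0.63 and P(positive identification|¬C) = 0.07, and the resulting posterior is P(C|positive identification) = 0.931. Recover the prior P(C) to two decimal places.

P(C) = 0.60

In odds form, posterior odds = prior odds × likelihood ratio, so prior odds = posterior odds ÷ LR.
Posterior odds = 0.931/(1−0.931) = 13.4928. LR = 0.63/0.07 = 9.0000.
Prior odds = 13.4928/9.0000 = 1.4992, so P(C) = 1.4992/(1+1.4992) ≈ 0.60.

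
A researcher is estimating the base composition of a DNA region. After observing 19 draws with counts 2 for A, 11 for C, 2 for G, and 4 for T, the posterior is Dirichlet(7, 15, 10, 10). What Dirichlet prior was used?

For a Dirichlet(α) prior with multinomial counts c, the posterior is Dirichlet(α + c) componentwise.
Subtract each count from the matching posterior parameter: 7−2=5, 15−11=4, 10−2=8, 10−4=6.

Dirichlet(5, 4, 8, 6)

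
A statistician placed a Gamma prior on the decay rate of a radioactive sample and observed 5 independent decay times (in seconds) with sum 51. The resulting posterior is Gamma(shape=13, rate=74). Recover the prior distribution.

Gamma(shape=8, rate=23)

Gamma–exponential conjugacy: posterior shape = α + n, posterior rate = β + Σtᵢ.
So α = 13 − 5 = 8 and β = 74 − 51 = 23.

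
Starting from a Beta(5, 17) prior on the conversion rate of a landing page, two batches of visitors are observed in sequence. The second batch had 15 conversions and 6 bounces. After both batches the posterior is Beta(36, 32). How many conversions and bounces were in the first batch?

16 conversions and 9 bounces

Sequential conjugate updates are equivalent to a single update on the pooled data, so total successes = posterior α − prior α and total failures = posterior β − prior β.
Total across both batches: 36−5=31 conversions, 32−17=15 bounces.
Subtract the second batch: 31−15=16 conversions and 15−6=9 bounces.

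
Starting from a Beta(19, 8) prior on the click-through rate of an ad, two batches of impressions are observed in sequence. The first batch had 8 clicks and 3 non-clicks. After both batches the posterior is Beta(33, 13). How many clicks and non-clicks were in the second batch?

Because Beta–binomial updating is additive in the counts, the combined data contributed (α_post−α_prior, β_post−β_prior) successes and failures.
Total across both batches: 33−19=14 clicks, 13−8=5 non-clicks.
Subtract the first batch: 14−8=6 clicks and 5−3=2 non-clicks.

6 clicks and 2 non-clicks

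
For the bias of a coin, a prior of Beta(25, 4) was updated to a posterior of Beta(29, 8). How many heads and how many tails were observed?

Under Beta–binomial conjugacy the posterior parameters are (a+s, b+f).
Match parameters: s=29−25=4, f=8−4=4.

4 heads and 4 tails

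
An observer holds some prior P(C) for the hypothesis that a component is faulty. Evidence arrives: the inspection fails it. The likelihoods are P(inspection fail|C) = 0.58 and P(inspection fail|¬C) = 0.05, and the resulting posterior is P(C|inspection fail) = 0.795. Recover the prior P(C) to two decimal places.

P(C) = 0.25

In odds form, posterior odds = prior odds × likelihood ratio, so prior odds = posterior odds ÷ LR.
Posterior odds = 0.795/(1−0.795) = 3.8780. LR = 0.58/0.05 = 11.6000.
Prior odds = 3.8780/11.6000 = 0.3343, so P(C) = 0.3343/(1+0.3343) ≈ 0.25.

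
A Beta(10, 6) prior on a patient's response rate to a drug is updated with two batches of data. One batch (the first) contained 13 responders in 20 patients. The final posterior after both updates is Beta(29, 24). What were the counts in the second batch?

Sequential conjugate updates are equivalent to a single update on the pooled data, so total successes = posterior α − prior α and total failures = posterior β − prior β.
Total across both batches: 29−10=19 responders, 24−6=18 non-responders.
Subtract the first batch: 19−13=6 responders and 18−7=11 non-responders.

6 responders and 11 non-responders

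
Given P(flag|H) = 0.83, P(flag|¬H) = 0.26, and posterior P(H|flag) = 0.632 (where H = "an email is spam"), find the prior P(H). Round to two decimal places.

P(H) = 0.35

Bayes' rule in odds form gives O(H|E) = O(H)·[P(E|H)/P(E|¬H)], hence O(H) = O(H|E)/LR.
Posterior odds = 0.632/(1−0.632) = 1.7174. LR = 0.83/0.26 = 3.1923.
Prior odds = 1.7174/3.1923 = 0.5380, so P(H) = 0.5380/(1+0.5380) ≈ 0.35.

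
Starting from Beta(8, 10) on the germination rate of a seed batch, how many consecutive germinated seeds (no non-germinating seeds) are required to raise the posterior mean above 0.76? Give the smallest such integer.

After k germinated seeds and 0 non-germinating seeds the posterior is Beta(8+k, 10), with mean (8+k)/(8+10+k).
Set (8+k)/(18+k) > 0.76 and solve: k > (0.76·18 − 8)/(1 − 0.76) = 23.667.
The smallest integer exceeding 23.667 is 24.

k = 24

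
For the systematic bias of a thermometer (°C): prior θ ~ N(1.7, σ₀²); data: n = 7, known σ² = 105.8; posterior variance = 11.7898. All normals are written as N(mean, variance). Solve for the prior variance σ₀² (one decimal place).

σ₀² = 53.6

Posterior precision equals prior precision plus data precision: 1/σ_n² = 1/σ₀² + n/σ².
So 1/σ₀² = 1/11.7898 − 7/105.8 = 0.084819 − 0.066163 = 0.018656.
Hence σ₀² = 1/0.018656 ≈ 53.6.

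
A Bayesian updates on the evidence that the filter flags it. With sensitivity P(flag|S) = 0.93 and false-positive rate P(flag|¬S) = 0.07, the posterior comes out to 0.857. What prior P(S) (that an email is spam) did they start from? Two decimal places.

P(S) = 0.31

Bayes' rule in odds form gives O(S|E) = O(S)·[P(E|S)/P(E|¬S)], hence O(S) = O(S|E)/LR.
Posterior odds = 0.857/(1−0.857) = 5.9930. LR = 0.93/0.07 = 13.2857.
Prior odds = 5.9930/13.2857 = 0.4511, so P(S) = 0.4511/(1+0.4511) ≈ 0.31.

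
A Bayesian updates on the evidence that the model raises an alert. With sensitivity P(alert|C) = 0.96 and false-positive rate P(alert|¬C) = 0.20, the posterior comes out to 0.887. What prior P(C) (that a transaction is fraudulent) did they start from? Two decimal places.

P(C) = 0.62

In odds form, posterior odds = prior odds × likelihood ratio, so prior odds = posterior odds ÷ LR.
Posterior odds = 0.887/(1−0.887) = 7.8496. LR = 0.96/0.20 = 4.8000.
Prior odds = 7.8496/4.8000 = 1.6353, so P(C) = 1.6353/(1+1.6353) ≈ 0.62.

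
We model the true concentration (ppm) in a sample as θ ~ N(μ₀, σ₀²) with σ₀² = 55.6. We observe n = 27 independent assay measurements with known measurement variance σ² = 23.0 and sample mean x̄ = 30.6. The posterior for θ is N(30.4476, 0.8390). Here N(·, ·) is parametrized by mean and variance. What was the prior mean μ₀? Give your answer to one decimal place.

μ₀ = 20.5

With known observation variance, the Normal–Normal posterior has precision τ_n = τ₀ + n/σ² and mean μ_n = (τ₀μ₀ + (n/σ²)x̄)/τ_n.
Here τ₀ = 1/55.6 = 0.017986 and τ_data = 27/23.0 = 1.173913, so τ_n = 1.191899.
Rearranging for μ₀: μ₀ = (μ_n·τ_n − τ_data·x̄)/τ₀ = (30.4476·1.191899 − 1.173913·30.6) / 0.017986 = 0.368726/0.017986 ≈ 20.5.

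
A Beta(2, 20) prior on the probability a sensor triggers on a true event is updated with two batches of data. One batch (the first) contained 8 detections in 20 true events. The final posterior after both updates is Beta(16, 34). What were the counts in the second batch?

Sequential conjugate updates are equivalent to a single update on the pooled data, so total successes = posterior α − prior α and total failures = posterior β − prior β.
Total across both batches: 16−2=14 detections, 34−20=14 misses.
Subtract the first batch: 14−8=6 detections and 14−12=2 misses.

6 detections and 2 misses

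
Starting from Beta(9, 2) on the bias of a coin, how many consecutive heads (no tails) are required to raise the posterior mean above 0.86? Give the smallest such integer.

After k heads and 0 tails the posterior is Beta(9+k, 2), with mean (9+k)/(9+2+k).
Set (9+k)/(11+k) > 0.86 and solve: k > (0.86·11 − 9)/(1 − 0.86) = 3.286.
The smallest integer exceeding 3.286 is 4.

k = 4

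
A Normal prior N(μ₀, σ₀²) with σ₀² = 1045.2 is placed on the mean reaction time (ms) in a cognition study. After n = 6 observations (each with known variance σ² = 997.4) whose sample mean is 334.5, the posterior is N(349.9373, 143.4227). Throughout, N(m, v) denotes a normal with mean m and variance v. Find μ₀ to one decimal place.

μ₀ = 447.0

With known observation variance, the Normal–Normal posterior has precision τ_n = τ₀ + n/σ² and mean μ_n = (τ₀μ₀ + (n/σ²)x̄)/τ_n.
Here τ₀ = 1/1045.2 = 0.000957 and τ_data = 6/997.4 = 0.006016, so τ_n = 0.006973.
Rearranging for μ₀: μ₀ = (μ_n·τ_n − τ_data·x̄)/τ₀ = (349.9373·0.006973 − 0.006016·334.5) / 0.000957 = 0.427761/0.000957 ≈ 447.0.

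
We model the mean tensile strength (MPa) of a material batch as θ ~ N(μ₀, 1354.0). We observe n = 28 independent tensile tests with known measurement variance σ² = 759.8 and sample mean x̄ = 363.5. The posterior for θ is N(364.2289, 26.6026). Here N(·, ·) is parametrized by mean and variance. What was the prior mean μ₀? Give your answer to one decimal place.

μ₀ = 400.6

With known observation variance, the Normal–Normal posterior has precision τ_n = τ₀ + n/σ² and mean μ_n = (τ₀μ₀ + (n/σ²)x̄)/τ_n.
Here τ₀ = 1/1354.0 = 0.000739 and τ_data = 28/759.8 = 0.036852, so τ_n = 0.037591.
Rearranging for μ₀: μ₀ = (μ_n·τ_n − τ_data·x̄)/τ₀ = (364.2289·0.037591 − 0.036852·363.5) / 0.000739 = 0.296027/0.000739 ≈ 400.6.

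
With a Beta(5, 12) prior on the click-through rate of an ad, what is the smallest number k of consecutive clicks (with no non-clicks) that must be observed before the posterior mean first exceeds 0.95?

k = 224

After k clicks and 0 non-clicks the posterior is Beta(5+k, 12), with mean (5+k)/(5+12+k).
Set (5+k)/(17+k) > 0.95 and solve: k > (0.95·17 − 5)/(1 − 0.95) = 223.000.
The smallest integer exceeding 223.000 is 224.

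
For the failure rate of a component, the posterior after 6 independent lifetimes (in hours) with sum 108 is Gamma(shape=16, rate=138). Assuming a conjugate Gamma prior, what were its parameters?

Gamma(shape=10, rate=30)

For an exponential likelihood with a Gamma(α, β) prior on the rate, n observations with total T give posterior Gamma(α+n, β+T).
So α = 16 − 6 = 10 and β = 138 − 108 = 30.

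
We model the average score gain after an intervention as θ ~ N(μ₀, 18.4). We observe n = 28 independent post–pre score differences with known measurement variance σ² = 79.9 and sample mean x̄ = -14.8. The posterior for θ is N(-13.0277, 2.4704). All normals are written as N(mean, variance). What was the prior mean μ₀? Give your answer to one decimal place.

μ₀ = -1.6

With known observation variance, the Normal–Normal posterior has precision τ_n = τ₀ + n/σ² and mean μ_n = (τ₀μ₀ + (n/σ²)x̄)/τ_n.
Here τ₀ = 1/18.4 = 0.054348 and τ_data = 28/79.9 = 0.350438, so τ_n = 0.404786.
Rearranging for μ₀: μ₀ = (μ_n·τ_n − τ_data·x̄)/τ₀ = (-13.0277·0.404786 − 0.350438·-14.8) / 0.054348 = -0.086948/0.054348 ≈ -1.6.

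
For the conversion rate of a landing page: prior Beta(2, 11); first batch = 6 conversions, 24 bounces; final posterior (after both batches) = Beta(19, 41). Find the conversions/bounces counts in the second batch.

11 conversions and 6 bounces

Because Beta–binomial updating is additive in the counts, the combined data contributed (α_post−α_prior, β_post−β_prior) successes and failures.
Total across both batches: 19−2=17 conversions, 41−11=30 bounces.
Subtract the first batch: 17−6=11 conversions and 30−24=6 bounces.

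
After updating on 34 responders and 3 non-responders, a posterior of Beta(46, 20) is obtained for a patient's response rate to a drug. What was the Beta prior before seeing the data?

Beta(12, 17)

A Beta(a, b) prior with s successes and f failures in binomial data gives a Beta(a+s, b+f) posterior.
So a = 46 − 34 = 12 and b = 20 − 3 = 17.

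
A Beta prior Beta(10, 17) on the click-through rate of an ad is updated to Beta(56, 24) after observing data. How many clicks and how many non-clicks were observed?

A Beta(α, β) prior with s successes and f failures in binomial data gives a Beta(α+s, β+f) posterior.
So s = 56 − 10 = 46 and f = 24 − 17 = 7.

46 clicks and 7 non-clicks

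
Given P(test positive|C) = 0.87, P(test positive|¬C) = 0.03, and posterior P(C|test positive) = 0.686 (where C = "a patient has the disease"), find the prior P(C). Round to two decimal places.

P(C) = 0.07

Bayes' rule in odds form gives O(C|E) = O(C)·[P(E|C)/P(E|¬C)], hence O(C) = O(C|E)/LR.
Posterior odds = 0.686/(1−0.686) = 2.1847. LR = 0.87/0.03 = 29.0000.
Prior odds = 2.1847/29.0000 = 0.0753, so P(C) = 0.0753/(1+0.0753) ≈ 0.07.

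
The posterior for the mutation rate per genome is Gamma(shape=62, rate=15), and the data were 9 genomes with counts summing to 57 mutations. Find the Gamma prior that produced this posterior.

Gamma–Poisson conjugacy: posterior shape = α + Σxᵢ, posterior rate = β + n.
So α = 62 − 57 = 5 and β = 15 − 9 = 6.

Gamma(shape=5, rate=6)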